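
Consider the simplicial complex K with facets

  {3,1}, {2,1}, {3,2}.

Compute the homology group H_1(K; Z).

K has 3 vertices, 3 edges.
rank ∂_1 = 2, rank ∂_2 = 0 ⇒ b_1 = 3 − 2 − 0 = 1. So H_1 ≅ Z.

H_1 ≅ Z.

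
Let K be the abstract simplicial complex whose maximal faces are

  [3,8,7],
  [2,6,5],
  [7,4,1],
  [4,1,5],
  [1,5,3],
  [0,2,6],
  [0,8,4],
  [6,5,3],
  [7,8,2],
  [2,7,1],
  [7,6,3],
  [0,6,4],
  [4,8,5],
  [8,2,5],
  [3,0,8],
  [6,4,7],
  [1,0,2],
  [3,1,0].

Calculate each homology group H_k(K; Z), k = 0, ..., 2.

H_0 = Z,  H_1 = Z^2,  H_2 = Z.

We work with the vertex ordering 0 < 1 < 2 < 3 < 4 < 5 < 6 < 7 < 8. The simplices of K, each written with vertices in increasing order, are:

  0-simplices (9): [0], [1], [2], [3], [4], [5], [6], [7], [8]
  1-simplices (27): (27 of them)
  2-simplices (18): [0,1,2], [0,1,3], [0,2,6], [0,3,8], [0,4,6], [0,4,8], [1,2,7], [1,3,5], [1,4,5], [1,4,7], [2,5,6], [2,5,8], [2,7,8], [3,5,6], [3,6,7], [3,7,8], [4,5,8], [4,6,7]

Hence C_0 ≅ Z^9, C_1 ≅ Z^27, C_2 ≅ Z^18.

Boundary ∂_1: C_1 → C_0 maps an edge to its endpoints' difference, ∂[p,q] = q − p.
This gives a 9×27 integer matrix of rank 8; reducing to Smith normal form yields diagonal entries (1,1,1,1,1,1,1,1).

Boundary ∂_2: C_2 → C_1 maps a triangle to the signed sum of its edges. For instance
  ∂[0,4,8] = [4,8] − [0,8] + [0,4],
  ∂[1,2,7] = [2,7] − [1,7] + [1,2].
This gives a 27×18 integer matrix of rank 17; reducing to Smith normal form yields diagonal entries (1,1,1,1,1,1,1,1,1,1,1,1,1,1,1,1,1).

Now H_k = ker ∂_k / im ∂_{k+1}, so:

  H_0: rank C_0 − rank ∂_1 = 9 − 8 = 1, and the invariant factors of ∂_1 are all 1, so H_0 = Z.
  H_1: rank ker ∂_1 − rank ∂_2 = (27 − 8) − 17 = 2, and the invariant factors of ∂_2 are all 1, so H_1 = Z^2.
  H_2: rank ker ∂_2 − rank ∂_3 = (18 − 17) − 0 = 1, and there is no ∂_3, so H_2 = Z.

(K is a triangulation of the torus T^2.)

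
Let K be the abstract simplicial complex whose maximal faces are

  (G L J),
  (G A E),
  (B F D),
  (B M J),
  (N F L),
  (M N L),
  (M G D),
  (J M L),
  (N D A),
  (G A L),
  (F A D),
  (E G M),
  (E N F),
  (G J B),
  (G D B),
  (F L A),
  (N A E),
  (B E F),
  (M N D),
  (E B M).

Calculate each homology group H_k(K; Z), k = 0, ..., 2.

Fix the vertex order A < B < D < E < F < G < J < L < M < N and write every simplex with vertices in increasing order. Then dim K = 2 and the simplices of K are:

  0-simplices (10): A, B, D, E, F, G, J, L, M, N
  1-simplices (30): AD, AE, AF, AG, AL, AN, BD, BE, BF, BG, BJ, BM, DF, DG, DM, DN, EF, EG, EM, EN, FL, FN, GJ, GL, GM, JL, JM, LM, LN, MN
  2-simplices (20): ADF, ADN, AEG, AEN, AFL, AGL, BDF, BDG, BEF, BEM, BGJ, BJM, DGM, DMN, EFN, EGM, FLN, GJL, JLM, LMN

so the chain groups are C_0 ≅ Z^10, C_1 ≅ Z^30, C_2 ≅ Z^20.

Boundary ∂_1: C_1 → C_0 maps an edge to its endpoints' difference, ∂[p,q] = q − p.
The resulting 10×30 matrix has rank 9, and its Smith normal form has invariant factors (1,1,1,1,1,1,1,1,1).

The boundary map ∂_2: C_2 → C_1 maps a triangle to the signed sum of its edges. For instance
  ∂BDG = DG − BG + BD,
  ∂DMN = MN − DN + DM.
This gives a 30×20 integer matrix of rank 20; reducing to Smith normal form yields diagonal entries (1,1,1,1,1,1,1,1,1,1,1,1,1,1,1,1,1,1,1,2).

Computing H_k = (kernel of ∂_k) / (image of ∂_{k+1}):

  H_0: rank C_0 − rank ∂_1 = 10 − 9 = 1, and the invariant factors of ∂_1 are all 1, so H_0 ≅ Z.
  H_1: rank ker ∂_1 − rank ∂_2 = (30 − 9) − 20 = 1, and ∂_2 has invariant factor 2 > 1, so H_1 ≅ Z ⊕ Z/2.
  H_2: rank ker ∂_2 − rank ∂_3 = (20 − 20) − 0 = 0, and there is no ∂_3, so H_2 ≅ 0.

H_0 = Z,  H_1 = Z ⊕ Z/2,  H_2 = 0.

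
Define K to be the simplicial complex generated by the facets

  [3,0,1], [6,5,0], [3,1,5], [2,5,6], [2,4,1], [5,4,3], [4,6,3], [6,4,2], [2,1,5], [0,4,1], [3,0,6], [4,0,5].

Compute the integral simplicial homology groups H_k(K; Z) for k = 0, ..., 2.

We work with the vertex ordering 0 < 1 < 2 < 3 < 4 < 5 < 6. The simplices of K, each written with vertices in increasing order, are:

  0-simplices (7): [0], [1], [2], [3], [4], [5], [6]
  1-simplices (18): [0,1], [0,3], [0,4], [0,5], [0,6], [1,2], [1,3], [1,4], [1,5], [2,4], [2,5], [2,6], [3,4], [3,5], [3,6], [4,5], [4,6], [5,6]
  2-simplices (12): [0,1,3], [0,1,4], [0,3,6], [0,4,5], [0,5,6], [1,2,4], [1,2,5], [1,3,5], [2,4,6], [2,5,6], [3,4,5], [3,4,6]

so the chain groups are C_0 ≅ Z^7, C_1 ≅ Z^18, C_2 ≅ Z^12.

The boundary map ∂_1: C_1 → C_0 sends each edge [p,q] (with p < q) to q − p. For instance
  ∂[0,6] = [6] − [0].
As a 7×18 matrix over Z this has rank 6, with invariant factors (1,1,1,1,1,1).

The boundary map ∂_2: C_2 → C_1 acts by ∂[p,q,r] = [q,r] − [p,r] + [p,q]. For instance
  ∂[3,4,5] = [4,5] − [3,5] + [3,4],
  ∂[3,4,6] = [4,6] − [3,6] + [3,4].
The 18×12 boundary matrix has rank 12 and Smith normal form diag(1,1,1,1,1,1,1,1,1,1,1,2).

Computing H_k = (kernel of ∂_k) / (image of ∂_{k+1}):

  H_0: rank C_0 − rank ∂_1 = 7 − 6 = 1, and the invariant factors of ∂_1 are all 1, so H_0 = Z.
  H_1: rank ker ∂_1 − rank ∂_2 = (18 − 6) − 12 = 0, and ∂_2 has invariant factor 2 > 1, so H_1 = Z/2.
  H_2: rank ker ∂_2 − rank ∂_3 = (12 − 12) − 0 = 0, and there is no ∂_3, so H_2 = 0.

As a check, the Euler characteristic is 7 − 18 + 12 = 1, which agrees with 1 − 0 + 0 = 1.

H_0 = Z,  H_1 = Z/2,  H_2 = 0.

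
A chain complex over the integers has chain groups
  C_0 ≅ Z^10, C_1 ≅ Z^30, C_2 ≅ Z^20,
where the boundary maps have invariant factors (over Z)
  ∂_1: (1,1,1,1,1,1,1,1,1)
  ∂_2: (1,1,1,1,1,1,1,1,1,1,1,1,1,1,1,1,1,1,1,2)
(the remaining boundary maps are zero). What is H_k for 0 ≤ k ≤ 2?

H_0: b_0 = 10 − 0 − 9 = 1; torsion from ∂_1 factors > 1: none. So H_0 = Z.
H_1: b_1 = 30 − 9 − 20 = 1; torsion from ∂_2 factors > 1: [2]. So H_1 = Z ⊕ Z_2.
H_2: b_2 = 20 − 20 − 0 = 0; torsion from ∂_3 factors > 1: none. So H_2 = 0.

H_0 = Z,  H_1 = Z ⊕ Z_2,  H_2 = 0.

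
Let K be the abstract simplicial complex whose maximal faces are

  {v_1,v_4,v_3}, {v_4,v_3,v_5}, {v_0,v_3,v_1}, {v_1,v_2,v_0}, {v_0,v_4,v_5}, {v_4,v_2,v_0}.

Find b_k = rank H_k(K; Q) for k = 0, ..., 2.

b_0 = 1, b_1 = 1, b_2 = 0.

Take the total order v_0 < v_1 < v_2 < v_3 < v_4 < v_5 on the vertex set. Then K (dimension 2) consists of the simplices:

  0-simplices (6): [v_0], [v_1], [v_2], [v_3], [v_4], [v_5]
  1-simplices (12): [v_0,v_1], [v_0,v_2], [v_0,v_3], [v_0,v_4], [v_0,v_5], [v_1,v_2], [v_1,v_3], [v_1,v_4], [v_2,v_4], [v_3,v_4], [v_3,v_5], [v_4,v_5]
  2-simplices (6): [v_0,v_1,v_2], [v_0,v_1,v_3], [v_0,v_2,v_4], [v_0,v_4,v_5], [v_1,v_3,v_4], [v_3,v_4,v_5]

so the chain groups are C_0 ≅ Z^6, C_1 ≅ Z^12, C_2 ≅ Z^6.

Boundary ∂_1: C_1 → C_0 maps an edge to its endpoints' difference, ∂[p,q] = q − p. For instance
  ∂[v_1,v_4] = [v_4] − [v_1].
The 6×12 boundary matrix has rank 5 and Smith normal form diag(1,1,1,1,1).

∂_2: C_2 → C_1 acts by ∂[p,q,r] = [q,r] − [p,r] + [p,q]. For instance
  ∂[v_0,v_4,v_5] = [v_4,v_5] − [v_0,v_5] + [v_0,v_4],
  ∂[v_0,v_2,v_4] = [v_2,v_4] − [v_0,v_4] + [v_0,v_2].
As a 12×6 matrix over Z this has rank 6, with invariant factors (1,1,1,1,1,1).

Reading off H_k = ker ∂_k / im ∂_{k+1}:

  H_0: rank C_0 − rank ∂_1 = 6 − 5 = 1, and the invariant factors of ∂_1 are all 1, so H_0 = Z.
  H_1: rank ker ∂_1 − rank ∂_2 = (12 − 5) − 6 = 1, and the invariant factors of ∂_2 are all 1, so H_1 = Z.
  H_2: rank ker ∂_2 − rank ∂_3 = (6 − 6) − 0 = 0, and there is no ∂_3, so H_2 = 0.

As a check, the Euler characteristic is 6 − 12 + 6 = 0, which agrees with 1 − 1 + 0 = 0.
(K is a triangulation of the cylinder S^1 x I.)

Hence the Betti numbers are b_0 = 1, b_1 = 1, b_2 = 0.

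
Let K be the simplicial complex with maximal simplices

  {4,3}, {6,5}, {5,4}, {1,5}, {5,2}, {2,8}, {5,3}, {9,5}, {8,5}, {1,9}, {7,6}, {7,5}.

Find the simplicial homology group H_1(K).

Fix the vertex order 1 < 2 < 3 < 4 < 5 < 6 < 7 < 8 < 9 and write every simplex with vertices in increasing order. Then dim K = 1 and the simplices of K are:

  0-simplices (9): [1], [2], [3], [4], [5], [6], [7], [8], [9]
  1-simplices (12): [1,5], [1,9], [2,5], [2,8], [3,4], [3,5], [4,5], [5,6], [5,7], [5,8], [5,9], [6,7]

so the chain groups are C_0 ≅ Z^9, C_1 ≅ Z^12.

∂_1: C_1 → C_0 sends each edge [p,q] (with p < q) to q − p.
This gives a 9×12 integer matrix of rank 8; reducing to Smith normal form yields diagonal entries (1,1,1,1,1,1,1,1).

Computing H_k = (kernel of ∂_k) / (image of ∂_{k+1}):

  H_1: rank ker ∂_1 − rank ∂_2 = (12 − 8) − 0 = 4, and there is no ∂_2, so H_1 ≅ Z^4.

(K is a triangulation of a wedge of 4 circles.)

H_1 ≅ Z^4.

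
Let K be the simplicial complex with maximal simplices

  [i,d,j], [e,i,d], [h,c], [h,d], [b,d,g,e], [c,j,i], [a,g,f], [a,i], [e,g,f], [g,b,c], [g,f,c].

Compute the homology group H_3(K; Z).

H_3 ≅ 0.

K has 10 vertices, 22 edges, 11 triangles, 1 3-simplex.
rank ∂_3 = 1, rank ∂_4 = 0 ⇒ b_3 = 1 − 1 − 0 = 0. So H_3 = 0.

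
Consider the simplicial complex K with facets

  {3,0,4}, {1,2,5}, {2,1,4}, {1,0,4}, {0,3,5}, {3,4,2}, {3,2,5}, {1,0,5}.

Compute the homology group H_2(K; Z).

H_2 ≅ Z.

Take the total order 0 < 1 < 2 < 3 < 4 < 5 on the vertex set. Then K (dimension 2) consists of the simplices:

  0-simplices (6): [0], [1], [2], [3], [4], [5]
  1-simplices (12): [0,1], [0,3], [0,4], [0,5], [1,2], [1,4], [1,5], [2,3], [2,4], [2,5], [3,4], [3,5]
  2-simplices (8): [0,1,4], [0,1,5], [0,3,4], [0,3,5], [1,2,4], [1,2,5], [2,3,4], [2,3,5]

Hence C_0 ≅ Z^6, C_1 ≅ Z^12, C_2 ≅ Z^8.

The boundary map ∂_1: C_1 → C_0 sends each edge [p,q] (with p < q) to q − p.
As a 6×12 matrix over Z this has rank 5, with invariant factors (1,1,1,1,1).

∂_2: C_2 → C_1 maps a triangle to the signed sum of its edges. For instance
  ∂[0,3,5] = [3,5] − [0,5] + [0,3],
  ∂[1,2,5] = [2,5] − [1,5] + [1,2].
This gives a 12×8 integer matrix of rank 7; reducing to Smith normal form yields diagonal entries (1,1,1,1,1,1,1).

From H_k ≅ ker(∂_k) / im(∂_{k+1}) we obtain:

  H_2: rank ker ∂_2 − rank ∂_3 = (8 − 7) − 0 = 1, and there is no ∂_3, so H_2 ≅ Z.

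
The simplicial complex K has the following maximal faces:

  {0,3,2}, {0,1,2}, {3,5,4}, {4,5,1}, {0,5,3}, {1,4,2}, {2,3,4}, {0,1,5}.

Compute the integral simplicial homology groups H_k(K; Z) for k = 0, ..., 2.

Take the total order 0 < 1 < 2 < 3 < 4 < 5 on the vertex set. Then K (dimension 2) consists of the simplices:

  0-simplices (6): [0], [1], [2], [3], [4], [5]
  1-simplices (12): [0,1], [0,2], [0,3], [0,5], [1,2], [1,4], [1,5], [2,3], [2,4], [3,4], [3,5], [4,5]
  2-simplices (8): [0,1,2], [0,1,5], [0,2,3], [0,3,5], [1,2,4], [1,4,5], [2,3,4], [3,4,5]

Hence C_0 ≅ Z^6, C_1 ≅ Z^12, C_2 ≅ Z^8.

Boundary ∂_1: C_1 → C_0 maps an edge to its endpoints' difference, ∂[p,q] = q − p.
The resulting 6×12 matrix has rank 5, and its Smith normal form has invariant factors (1,1,1,1,1).

The boundary map ∂_2: C_2 → C_1 sends each 2-simplex [p,q,r] to [q,r] − [p,r] + [p,q]. For instance
  ∂[0,3,5] = [3,5] − [0,5] + [0,3],
  ∂[0,1,2] = [1,2] − [0,2] + [0,1].
The resulting 12×8 matrix has rank 7, and its Smith normal form has invariant factors (1,1,1,1,1,1,1).

Reading off H_k = ker ∂_k / im ∂_{k+1}:

  H_0: rank C_0 − rank ∂_1 = 6 − 5 = 1, and the invariant factors of ∂_1 are all 1, so H_0 ≅ Z.
  H_1: rank ker ∂_1 − rank ∂_2 = (12 − 5) − 7 = 0, and the invariant factors of ∂_2 are all 1, so H_1 ≅ 0.
  H_2: rank ker ∂_2 − rank ∂_3 = (8 − 7) − 0 = 1, and there is no ∂_3, so H_2 ≅ Z.

As a check, the Euler characteristic is 6 − 12 + 8 = 2, which agrees with 1 − 0 + 1 = 2.

H_0 ≅ Z,  H_1 = 0,  H_2 ≅ Z.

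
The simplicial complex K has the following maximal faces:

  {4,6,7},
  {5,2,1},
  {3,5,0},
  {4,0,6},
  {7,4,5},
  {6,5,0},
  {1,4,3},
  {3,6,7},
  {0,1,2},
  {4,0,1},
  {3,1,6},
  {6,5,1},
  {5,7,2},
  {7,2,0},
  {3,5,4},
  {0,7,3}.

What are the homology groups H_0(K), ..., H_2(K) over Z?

H_0 = Z,  H_1 = Z^2,  H_2 = Z.

We work with the vertex ordering 0 < 1 < 2 < 3 < 4 < 5 < 6 < 7. The simplices of K, each written with vertices in increasing order, are:

  0-simplices (8): [0], [1], [2], [3], [4], [5], [6], [7]
  1-simplices (24): (24 of them)
  2-simplices (16): [0,1,2], [0,1,4], [0,2,7], [0,3,5], [0,3,7], [0,4,6], [0,5,6], [1,2,5], [1,3,4], [1,3,6], [1,5,6], [2,5,7], [3,4,5], [3,6,7], [4,5,7], [4,6,7]

Hence C_0 ≅ Z^8, C_1 ≅ Z^24, C_2 ≅ Z^16.

Boundary ∂_1: C_1 → C_0 maps an edge to its endpoints' difference, ∂[p,q] = q − p.
This gives a 8×24 integer matrix of rank 7; reducing to Smith normal form yields diagonal entries (1,1,1,1,1,1,1).

The boundary map ∂_2: C_2 → C_1 sends each 2-simplex [p,q,r] to [q,r] − [p,r] + [p,q]. For instance
  ∂[1,3,4] = [3,4] − [1,4] + [1,3],
  ∂[1,2,5] = [2,5] − [1,5] + [1,2].
The resulting 24×16 matrix has rank 15, and its Smith normal form has invariant factors (1,1,1,1,1,1,1,1,1,1,1,1,1,1,1).

Reading off H_k = ker ∂_k / im ∂_{k+1}:

  H_0: rank C_0 − rank ∂_1 = 8 − 7 = 1, and the invariant factors of ∂_1 are all 1, so H_0 = Z.
  H_1: rank ker ∂_1 − rank ∂_2 = (24 − 7) − 15 = 2, and the invariant factors of ∂_2 are all 1, so H_1 = Z^2.
  H_2: rank ker ∂_2 − rank ∂_3 = (16 − 15) − 0 = 1, and there is no ∂_3, so H_2 = Z.

(K is a triangulation of the torus T^2.)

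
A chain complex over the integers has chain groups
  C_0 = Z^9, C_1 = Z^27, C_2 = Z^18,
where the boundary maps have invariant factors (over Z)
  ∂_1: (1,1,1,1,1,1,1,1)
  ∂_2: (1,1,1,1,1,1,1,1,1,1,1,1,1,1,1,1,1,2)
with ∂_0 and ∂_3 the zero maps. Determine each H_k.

H_0 = Z,  H_1 = Z ⊕ Z/2,  H_2 = 0.

H_0: b_0 = 9 − 0 − 8 = 1; torsion from ∂_1 factors > 1: none. So H_0 = Z.
H_1: b_1 = 27 − 8 − 18 = 1; torsion from ∂_2 factors > 1: [2]. So H_1 = Z ⊕ Z/2.
H_2: b_2 = 18 − 18 − 0 = 0; torsion from ∂_3 factors > 1: none. So H_2 = 0.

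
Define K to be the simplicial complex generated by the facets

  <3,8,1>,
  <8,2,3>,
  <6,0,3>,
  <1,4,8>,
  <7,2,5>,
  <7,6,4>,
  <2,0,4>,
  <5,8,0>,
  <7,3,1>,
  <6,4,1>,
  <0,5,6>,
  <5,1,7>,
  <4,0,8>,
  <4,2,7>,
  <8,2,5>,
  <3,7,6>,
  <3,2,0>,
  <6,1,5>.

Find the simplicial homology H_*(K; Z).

H_0 ≅ Z,  H_1 ≅ Z ⊕ Z/2Z,  H_2 = 0.

K has 9 vertices, 27 edges, 18 triangles.
rank ∂_0 = 0, rank ∂_1 = 8 ⇒ b_0 = 9 − 0 − 8 = 1; all invariant factors of ∂_1 are 1 so no torsion. So H_0 = Z.
rank ∂_1 = 8, rank ∂_2 = 18 ⇒ b_1 = 27 − 8 − 18 = 1; ∂_2 has invariant factor(s) [2] giving torsion. So H_1 = Z ⊕ Z/2Z.
rank ∂_2 = 18, rank ∂_3 = 0 ⇒ b_2 = 18 − 18 − 0 = 0. So H_2 = 0.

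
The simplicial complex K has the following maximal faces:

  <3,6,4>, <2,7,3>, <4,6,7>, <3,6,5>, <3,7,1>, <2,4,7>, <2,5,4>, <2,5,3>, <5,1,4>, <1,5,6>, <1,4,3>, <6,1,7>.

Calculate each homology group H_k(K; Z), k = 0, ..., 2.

H_0 = Z,  H_1 = Z/2Z,  H_2 = 0.

We work with the vertex ordering 1 < 2 < 3 < 4 < 5 < 6 < 7. The simplices of K, each written with vertices in increasing order, are:

  0-simplices (7): [1], [2], [3], [4], [5], [6], [7]
  1-simplices (18): [1,3], [1,4], [1,5], [1,6], [1,7], [2,3], [2,4], [2,5], [2,7], [3,4], [3,5], [3,6], [3,7], [4,5], [4,6], [4,7], [5,6], [6,7]
  2-simplices (12): [1,3,4], [1,3,7], [1,4,5], [1,5,6], [1,6,7], [2,3,5], [2,3,7], [2,4,5], [2,4,7], [3,4,6], [3,5,6], [4,6,7]

so the chain groups are C_0 ≅ Z^7, C_1 ≅ Z^18, C_2 ≅ Z^12.

The boundary map ∂_1: C_1 → C_0 maps an edge to its endpoints' difference, ∂[p,q] = q − p. For instance
  ∂[4,5] = [5] − [4].
The resulting 7×18 matrix has rank 6, and its Smith normal form has invariant factors (1,1,1,1,1,1).

The boundary map ∂_2: C_2 → C_1 maps a triangle to the signed sum of its edges. For instance
  ∂[2,3,7] = [3,7] − [2,7] + [2,3],
  ∂[1,3,4] = [3,4] − [1,4] + [1,3].
The 18×12 boundary matrix has rank 12 and Smith normal form diag(1,1,1,1,1,1,1,1,1,1,1,2).

Now H_k = ker ∂_k / im ∂_{k+1}, so:

  H_0: rank C_0 − rank ∂_1 = 7 − 6 = 1, and the invariant factors of ∂_1 are all 1, so H_0 = Z.
  H_1: rank ker ∂_1 − rank ∂_2 = (18 − 6) − 12 = 0, and ∂_2 has invariant factor 2 > 1, so H_1 = Z/2Z.
  H_2: rank ker ∂_2 − rank ∂_3 = (12 − 12) − 0 = 0, and there is no ∂_3, so H_2 = 0.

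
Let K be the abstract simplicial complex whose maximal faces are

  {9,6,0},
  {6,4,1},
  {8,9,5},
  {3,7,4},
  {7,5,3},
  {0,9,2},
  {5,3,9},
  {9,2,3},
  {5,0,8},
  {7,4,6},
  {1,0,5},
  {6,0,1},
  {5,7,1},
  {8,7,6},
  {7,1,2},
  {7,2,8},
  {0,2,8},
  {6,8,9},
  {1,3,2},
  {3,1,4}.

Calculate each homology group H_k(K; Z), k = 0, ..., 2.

H_0 ≅ Z,  H_1 ≅ Z ⊕ Z/2Z,  H_2 = 0.

Order the vertices as 0 < 1 < 2 < 3 < 4 < 5 < 6 < 7 < 8 < 9. Listing each simplex with vertices in this order, K has dimension 2 with simplices:

  0-simplices (10): [0], [1], [2], [3], [4], [5], [6], [7], [8], [9]
  1-simplices (30): (30 of them)
  2-simplices (20): (20 of them)

Hence C_0 ≅ Z^10, C_1 ≅ Z^30, C_2 ≅ Z^20.

Boundary ∂_1: C_1 → C_0 maps an edge to its endpoints' difference, ∂[p,q] = q − p.
The resulting 10×30 matrix has rank 9, and its Smith normal form has invariant factors (1,1,1,1,1,1,1,1,1).

∂_2: C_2 → C_1 maps a triangle to the signed sum of its edges. For instance
  ∂[0,5,8] = [5,8] − [0,8] + [0,5],
  ∂[3,5,9] = [5,9] − [3,9] + [3,5].
As a 30×20 matrix over Z this has rank 20, with invariant factors (1,1,1,1,1,1,1,1,1,1,1,1,1,1,1,1,1,1,1,2).

Now H_k = ker ∂_k / im ∂_{k+1}, so:

  H_0: rank C_0 − rank ∂_1 = 10 − 9 = 1, and the invariant factors of ∂_1 are all 1, so H_0 = Z.
  H_1: rank ker ∂_1 − rank ∂_2 = (30 − 9) − 20 = 1, and ∂_2 has invariant factor 2 > 1, so H_1 = Z ⊕ Z/2Z.
  H_2: rank ker ∂_2 − rank ∂_3 = (20 − 20) − 0 = 0, and there is no ∂_3, so H_2 = 0.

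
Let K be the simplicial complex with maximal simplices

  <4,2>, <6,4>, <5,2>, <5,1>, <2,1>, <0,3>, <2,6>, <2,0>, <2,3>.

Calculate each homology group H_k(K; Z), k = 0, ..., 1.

Fix the vertex order 0 < 1 < 2 < 3 < 4 < 5 < 6 and write every simplex with vertices in increasing order. Then dim K = 1 and the simplices of K are:

  0-simplices (7): [0], [1], [2], [3], [4], [5], [6]
  1-simplices (9): [0,2], [0,3], [1,2], [1,5], [2,3], [2,4], [2,5], [2,6], [4,6]

giving chain groups C_0 ≅ Z^7, C_1 ≅ Z^9.

∂_1: C_1 → C_0 is given by ∂[p,q] = [q] − [p].
The resulting 7×9 matrix has rank 6, and its Smith normal form has invariant factors (1,1,1,1,1,1).

Computing H_k = (kernel of ∂_k) / (image of ∂_{k+1}):

  H_0: rank C_0 − rank ∂_1 = 7 − 6 = 1, and the invariant factors of ∂_1 are all 1, so H_0 ≅ Z.
  H_1: rank ker ∂_1 − rank ∂_2 = (9 − 6) − 0 = 3, and there is no ∂_2, so H_1 ≅ Z^3.

H_0 = Z,  H_1 = Z^3.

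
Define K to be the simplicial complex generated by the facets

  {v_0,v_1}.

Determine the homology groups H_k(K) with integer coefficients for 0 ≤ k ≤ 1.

Fix the vertex order v_0 < v_1 and write every simplex with vertices in increasing order. Then dim K = 1 and the simplices of K are:

  0-simplices (2): [v_0], [v_1]
  1-simplices (1): [v_0,v_1]

Hence C_0 ≅ Z^2, C_1 ≅ Z^1.

The boundary map ∂_1: C_1 → C_0 sends each edge [p,q] (with p < q) to q − p. For instance
  ∂[v_0,v_1] = [v_1] − [v_0].
The resulting 2×1 matrix has rank 1, and its Smith normal form has invariant factors (1).

Now H_k = ker ∂_k / im ∂_{k+1}, so:

  H_0: rank C_0 − rank ∂_1 = 2 − 1 = 1, and the invariant factors of ∂_1 are all 1, so H_0 ≅ Z.
  H_1: rank ker ∂_1 − rank ∂_2 = (1 − 1) − 0 = 0, and there is no ∂_2, so H_1 ≅ 0.

H_0 = Z,  H_1 = 0.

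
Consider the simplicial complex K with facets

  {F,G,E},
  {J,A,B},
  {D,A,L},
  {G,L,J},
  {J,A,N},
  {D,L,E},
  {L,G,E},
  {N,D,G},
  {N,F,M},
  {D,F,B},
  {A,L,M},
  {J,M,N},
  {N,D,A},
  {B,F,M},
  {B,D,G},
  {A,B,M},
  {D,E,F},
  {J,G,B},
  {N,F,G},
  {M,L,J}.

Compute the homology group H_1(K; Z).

H_1 ≅ Z × Z/2.

We work with the vertex ordering A < B < D < E < F < G < J < L < M < N. The simplices of K, each written with vertices in increasing order, are:

  0-simplices (10): A, B, D, E, F, G, J, L, M, N
  1-simplices (30): AB, AD, AJ, AL, AM, AN, BD, BF, BG, BJ, BM, DE, DF, DG, DL, DN, EF, EG, EL, FG, FM, FN, GJ, GL, GN, JL, JM, JN, LM, MN
  2-simplices (20): ABJ, ABM, ADL, ADN, AJN, ALM, BDF, BDG, BFM, BGJ, DEF, DEL, DGN, EFG, EGL, FGN, FMN, GJL, JLM, JMN

giving chain groups C_0 ≅ Z^10, C_1 ≅ Z^30, C_2 ≅ Z^20.

Boundary ∂_1: C_1 → C_0 sends each edge [p,q] (with p < q) to q − p.
The 10×30 boundary matrix has rank 9 and Smith normal form diag(1,1,1,1,1,1,1,1,1).

∂_2: C_2 → C_1 acts by ∂[p,q,r] = [q,r] − [p,r] + [p,q]. For instance
  ∂AJN = JN − AN + AJ,
  ∂ADN = DN − AN + AD.
As a 30×20 matrix over Z this has rank 20, with invariant factors (1,1,1,1,1,1,1,1,1,1,1,1,1,1,1,1,1,1,1,2).

Computing H_k = (kernel of ∂_k) / (image of ∂_{k+1}):

  H_1: rank ker ∂_1 − rank ∂_2 = (30 − 9) − 20 = 1, and ∂_2 has invariant factor 2 > 1, so H_1 ≅ Z × Z/2.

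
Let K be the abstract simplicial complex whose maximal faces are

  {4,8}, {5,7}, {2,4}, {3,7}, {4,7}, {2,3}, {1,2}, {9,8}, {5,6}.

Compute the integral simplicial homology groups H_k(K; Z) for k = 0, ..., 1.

H_0 = Z,  H_1 = Z.

Take the total order 1 < 2 < 3 < 4 < 5 < 6 < 7 < 8 < 9 on the vertex set. Then K (dimension 1) consists of the simplices:

  0-simplices (9): [1], [2], [3], [4], [5], [6], [7], [8], [9]
  1-simplices (9): [1,2], [2,3], [2,4], [3,7], [4,7], [4,8], [5,6], [5,7], [8,9]

giving chain groups C_0 ≅ Z^9, C_1 ≅ Z^9.

Boundary ∂_1: C_1 → C_0 is given by ∂[p,q] = [q] − [p].
The 9×9 boundary matrix has rank 8 and Smith normal form diag(1,1,1,1,1,1,1,1).

Reading off H_k = ker ∂_k / im ∂_{k+1}:

  H_0: rank C_0 − rank ∂_1 = 9 − 8 = 1, and the invariant factors of ∂_1 are all 1, so H_0 ≅ Z.
  H_1: rank ker ∂_1 − rank ∂_2 = (9 − 8) − 0 = 1, and there is no ∂_2, so H_1 ≅ Z.

As a check, the Euler characteristic is 9 − 9 = 0, which agrees with 1 − 1 = 0.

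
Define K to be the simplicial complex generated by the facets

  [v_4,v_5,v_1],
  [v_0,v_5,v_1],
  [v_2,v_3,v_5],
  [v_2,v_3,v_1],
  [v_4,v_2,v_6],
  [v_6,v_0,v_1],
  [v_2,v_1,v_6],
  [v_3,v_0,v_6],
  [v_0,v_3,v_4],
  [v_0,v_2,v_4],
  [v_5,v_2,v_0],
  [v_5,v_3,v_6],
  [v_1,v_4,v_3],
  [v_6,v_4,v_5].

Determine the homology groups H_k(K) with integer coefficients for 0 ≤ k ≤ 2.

H_0 ≅ Z,  H_1 ≅ Z^2,  H_2 ≅ Z.

Order the vertices as v_0 < v_1 < v_2 < v_3 < v_4 < v_5 < v_6. Listing each simplex with vertices in this order, K has dimension 2 with simplices:

  0-simplices (7): [v_0], [v_1], [v_2], [v_3], [v_4], [v_5], [v_6]
  1-simplices (21): (21 of them)
  2-simplices (14): (14 of them)

so the chain groups are C_0 ≅ Z^7, C_1 ≅ Z^21, C_2 ≅ Z^14.

The boundary map ∂_1: C_1 → C_0 maps an edge to its endpoints' difference, ∂[p,q] = q − p. For instance
  ∂[v_2,v_4] = [v_4] − [v_2].
This gives a 7×21 integer matrix of rank 6; reducing to Smith normal form yields diagonal entries (1,1,1,1,1,1).

Boundary ∂_2: C_2 → C_1 sends each 2-simplex [p,q,r] to [q,r] − [p,r] + [p,q]. For instance
  ∂[v_4,v_5,v_6] = [v_5,v_6] − [v_4,v_6] + [v_4,v_5],
  ∂[v_0,v_1,v_5] = [v_1,v_5] − [v_0,v_5] + [v_0,v_1].
This gives a 21×14 integer matrix of rank 13; reducing to Smith normal form yields diagonal entries (1,1,1,1,1,1,1,1,1,1,1,1,1).

Now H_k = ker ∂_k / im ∂_{k+1}, so:

  H_0: rank C_0 − rank ∂_1 = 7 − 6 = 1, and the invariant factors of ∂_1 are all 1, so H_0 ≅ Z.
  H_1: rank ker ∂_1 − rank ∂_2 = (21 − 6) − 13 = 2, and the invariant factors of ∂_2 are all 1, so H_1 ≅ Z^2.
  H_2: rank ker ∂_2 − rank ∂_3 = (14 − 13) − 0 = 1, and there is no ∂_3, so H_2 ≅ Z.

As a check, the Euler characteristic is 7 − 21 + 14 = 0, which agrees with 1 − 2 + 1 = 0.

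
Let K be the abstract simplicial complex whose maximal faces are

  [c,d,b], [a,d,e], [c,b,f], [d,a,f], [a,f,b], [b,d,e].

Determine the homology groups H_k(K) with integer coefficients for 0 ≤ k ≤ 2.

H_0 = Z,  H_1 = Z,  H_2 = 0.

Take the total order a < b < c < d < e < f on the vertex set. Then K (dimension 2) consists of the simplices:

  0-simplices (6): a, b, c, d, e, f
  1-simplices (12): ab, ad, ae, af, bc, bd, be, bf, cd, cf, de, df
  2-simplices (6): abf, ade, adf, bcd, bcf, bde

Hence C_0 ≅ Z^6, C_1 ≅ Z^12, C_2 ≅ Z^6.

The boundary map ∂_1: C_1 → C_0 sends each edge [p,q] (with p < q) to q − p. For instance
  ∂cf = f − c.
As a 6×12 matrix over Z this has rank 5, with invariant factors (1,1,1,1,1).

∂_2: C_2 → C_1 acts by ∂[p,q,r] = [q,r] − [p,r] + [p,q]. For instance
  ∂abf = bf − af + ab,
  ∂bcd = cd − bd + bc.
This gives a 12×6 integer matrix of rank 6; reducing to Smith normal form yields diagonal entries (1,1,1,1,1,1).

Reading off H_k = ker ∂_k / im ∂_{k+1}:

  H_0: rank C_0 − rank ∂_1 = 6 − 5 = 1, and the invariant factors of ∂_1 are all 1, so H_0 ≅ Z.
  H_1: rank ker ∂_1 − rank ∂_2 = (12 − 5) − 6 = 1, and the invariant factors of ∂_2 are all 1, so H_1 ≅ Z.
  H_2: rank ker ∂_2 − rank ∂_3 = (6 − 6) − 0 = 0, and there is no ∂_3, so H_2 ≅ 0.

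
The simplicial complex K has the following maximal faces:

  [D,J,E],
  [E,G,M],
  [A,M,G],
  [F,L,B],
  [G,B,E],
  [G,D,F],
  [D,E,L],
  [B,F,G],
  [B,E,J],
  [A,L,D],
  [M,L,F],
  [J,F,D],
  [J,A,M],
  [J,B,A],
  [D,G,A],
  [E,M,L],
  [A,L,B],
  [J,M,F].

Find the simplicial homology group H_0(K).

H_0 ≅ Z.

We work with the vertex ordering A < B < D < E < F < G < J < L < M. The simplices of K, each written with vertices in increasing order, are:

  0-simplices (9): A, B, D, E, F, G, J, L, M
  1-simplices (27): AB, AD, AG, AJ, AL, AM, BE, BF, BG, BJ, BL, DE, DF, DG, DJ, DL, EG, EJ, EL, EM, FG, FJ, FL, FM, GM, JM, LM
  2-simplices (18): ABJ, ABL, ADG, ADL, AGM, AJM, BEG, BEJ, BFG, BFL, DEJ, DEL, DFG, DFJ, EGM, ELM, FJM, FLM

so the chain groups are C_0 ≅ Z^9, C_1 ≅ Z^27, C_2 ≅ Z^18.

Boundary ∂_1: C_1 → C_0 sends each edge [p,q] (with p < q) to q − p. For instance
  ∂FM = M − F.
The 9×27 boundary matrix has rank 8 and Smith normal form diag(1,1,1,1,1,1,1,1).

∂_2: C_2 → C_1 maps a triangle to the signed sum of its edges. For instance
  ∂AGM = GM − AM + AG,
  ∂FJM = JM − FM + FJ.
The resulting 27×18 matrix has rank 17, and its Smith normal form has invariant factors (1,1,1,1,1,1,1,1,1,1,1,1,1,1,1,1,1).

From H_k ≅ ker(∂_k) / im(∂_{k+1}) we obtain:

  H_0: rank C_0 − rank ∂_1 = 9 − 8 = 1, and the invariant factors of ∂_1 are all 1, so H_0 ≅ Z.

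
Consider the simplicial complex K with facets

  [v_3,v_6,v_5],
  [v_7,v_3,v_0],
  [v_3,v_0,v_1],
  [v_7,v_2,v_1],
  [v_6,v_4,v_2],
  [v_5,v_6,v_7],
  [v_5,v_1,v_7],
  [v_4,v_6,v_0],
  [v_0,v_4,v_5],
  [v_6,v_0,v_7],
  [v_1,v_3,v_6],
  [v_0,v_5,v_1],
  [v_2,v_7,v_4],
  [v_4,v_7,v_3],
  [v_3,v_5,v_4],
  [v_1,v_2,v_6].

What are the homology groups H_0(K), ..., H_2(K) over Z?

Fix the vertex order v_0 < v_1 < v_2 < v_3 < v_4 < v_5 < v_6 < v_7 and write every simplex with vertices in increasing order. Then dim K = 2 and the simplices of K are:

  0-simplices (8): [v_0], [v_1], [v_2], [v_3], [v_4], [v_5], [v_6], [v_7]
  1-simplices (24): (24 of them)
  2-simplices (16): (16 of them)

giving chain groups C_0 ≅ Z^8, C_1 ≅ Z^24, C_2 ≅ Z^16.

∂_1: C_1 → C_0 maps an edge to its endpoints' difference, ∂[p,q] = q − p.
The 8×24 boundary matrix has rank 7 and Smith normal form diag(1,1,1,1,1,1,1).

The boundary map ∂_2: C_2 → C_1 maps a triangle to the signed sum of its edges. For instance
  ∂[v_3,v_4,v_5] = [v_4,v_5] − [v_3,v_5] + [v_3,v_4],
  ∂[v_0,v_1,v_5] = [v_1,v_5] − [v_0,v_5] + [v_0,v_1].
This gives a 24×16 integer matrix of rank 15; reducing to Smith normal form yields diagonal entries (1,1,1,1,1,1,1,1,1,1,1,1,1,1,1).

Computing H_k = (kernel of ∂_k) / (image of ∂_{k+1}):

  H_0: rank C_0 − rank ∂_1 = 8 − 7 = 1, and the invariant factors of ∂_1 are all 1, so H_0 = Z.
  H_1: rank ker ∂_1 − rank ∂_2 = (24 − 7) − 15 = 2, and the invariant factors of ∂_2 are all 1, so H_1 = Z^2.
  H_2: rank ker ∂_2 − rank ∂_3 = (16 − 15) − 0 = 1, and there is no ∂_3, so H_2 = Z.

As a check, the Euler characteristic is 8 − 24 + 16 = 0, which agrees with 1 − 2 + 1 = 0.

H_0 = Z,  H_1 = Z^2,  H_2 = Z.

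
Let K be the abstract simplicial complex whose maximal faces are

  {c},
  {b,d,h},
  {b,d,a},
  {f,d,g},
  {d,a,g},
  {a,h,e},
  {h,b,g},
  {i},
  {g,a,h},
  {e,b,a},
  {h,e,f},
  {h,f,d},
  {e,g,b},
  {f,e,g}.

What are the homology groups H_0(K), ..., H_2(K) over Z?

H_0 ≅ Z^3,  H_1 ≅ Z/2,  H_2 = 0.

Take the total order a < b < c < d < e < f < g < h < i on the vertex set. Then K (dimension 2) consists of the simplices:

  0-simplices (9): a, b, c, d, e, f, g, h, i
  1-simplices (18): ab, ad, ae, ag, ah, bd, be, bg, bh, df, dg, dh, ef, eg, eh, fg, fh, gh
  2-simplices (12): abd, abe, adg, aeh, agh, bdh, beg, bgh, dfg, dfh, efg, efh

Hence C_0 ≅ Z^9, C_1 ≅ Z^18, C_2 ≅ Z^12.

∂_1: C_1 → C_0 is given by ∂[p,q] = [q] − [p]. For instance
  ∂ab = b − a.
This gives a 9×18 integer matrix of rank 6; reducing to Smith normal form yields diagonal entries (1,1,1,1,1,1).

Boundary ∂_2: C_2 → C_1 acts by ∂[p,q,r] = [q,r] − [p,r] + [p,q]. For instance
  ∂bdh = dh − bh + bd,
  ∂adg = dg − ag + ad.
The 18×12 boundary matrix has rank 12 and Smith normal form diag(1,1,1,1,1,1,1,1,1,1,1,2).

Now H_k = ker ∂_k / im ∂_{k+1}, so:

  H_0: rank C_0 − rank ∂_1 = 9 − 6 = 3, and the invariant factors of ∂_1 are all 1, so H_0 = Z^3.
  H_1: rank ker ∂_1 − rank ∂_2 = (18 − 6) − 12 = 0, and ∂_2 has invariant factor 2 > 1, so H_1 = Z/2.
  H_2: rank ker ∂_2 − rank ∂_3 = (12 − 12) − 0 = 0, and there is no ∂_3, so H_2 = 0.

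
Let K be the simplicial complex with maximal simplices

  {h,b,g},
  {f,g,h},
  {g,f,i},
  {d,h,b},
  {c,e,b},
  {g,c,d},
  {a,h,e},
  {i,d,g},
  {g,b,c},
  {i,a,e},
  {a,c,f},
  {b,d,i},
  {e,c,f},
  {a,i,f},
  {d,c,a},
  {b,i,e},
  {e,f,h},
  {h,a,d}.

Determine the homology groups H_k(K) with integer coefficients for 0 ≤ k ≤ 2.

Fix the vertex order a < b < c < d < e < f < g < h < i and write every simplex with vertices in increasing order. Then dim K = 2 and the simplices of K are:

  0-simplices (9): a, b, c, d, e, f, g, h, i
  1-simplices (27): ac, ad, ae, af, ah, ai, bc, bd, be, bg, bh, bi, cd, ce, cf, cg, dg, dh, di, ef, eh, ei, fg, fh, fi, gh, gi
  2-simplices (18): acd, acf, adh, aeh, aei, afi, bce, bcg, bdh, bdi, bei, bgh, cdg, cef, dgi, efh, fgh, fgi

so the chain groups are C_0 ≅ Z^9, C_1 ≅ Z^27, C_2 ≅ Z^18.

∂_1: C_1 → C_0 maps an edge to its endpoints' difference, ∂[p,q] = q − p.
The resulting 9×27 matrix has rank 8, and its Smith normal form has invariant factors (1,1,1,1,1,1,1,1).

∂_2: C_2 → C_1 sends each 2-simplex [p,q,r] to [q,r] − [p,r] + [p,q]. For instance
  ∂efh = fh − eh + ef,
  ∂adh = dh − ah + ad.
The 27×18 boundary matrix has rank 18 and Smith normal form diag(1,1,1,1,1,1,1,1,1,1,1,1,1,1,1,1,1,2).

Reading off H_k = ker ∂_k / im ∂_{k+1}:

  H_0: rank C_0 − rank ∂_1 = 9 − 8 = 1, and the invariant factors of ∂_1 are all 1, so H_0 = Z.
  H_1: rank ker ∂_1 − rank ∂_2 = (27 − 8) − 18 = 1, and ∂_2 has invariant factor 2 > 1, so H_1 = Z ⊕ Z/2.
  H_2: rank ker ∂_2 − rank ∂_3 = (18 − 18) − 0 = 0, and there is no ∂_3, so H_2 = 0.

H_0 = Z,  H_1 = Z ⊕ Z/2,  H_2 = 0.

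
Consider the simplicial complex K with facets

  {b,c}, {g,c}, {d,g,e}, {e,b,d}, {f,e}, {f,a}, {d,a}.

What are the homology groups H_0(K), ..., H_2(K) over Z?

Take the total order a < b < c < d < e < f < g on the vertex set. Then K (dimension 2) consists of the simplices:

  0-simplices (7): a, b, c, d, e, f, g
  1-simplices (10): ad, af, bc, bd, be, cg, de, dg, ef, eg
  2-simplices (2): bde, deg

Hence C_0 ≅ Z^7, C_1 ≅ Z^10, C_2 ≅ Z^2.

∂_1: C_1 → C_0 maps an edge to its endpoints' difference, ∂[p,q] = q − p.
The 7×10 boundary matrix has rank 6 and Smith normal form diag(1,1,1,1,1,1).

∂_2: C_2 → C_1 acts by ∂[p,q,r] = [q,r] − [p,r] + [p,q]. For instance
  ∂deg = eg − dg + de,
  ∂bde = de − be + bd.
As a 10×2 matrix over Z this has rank 2, with invariant factors (1,1).

Reading off H_k = ker ∂_k / im ∂_{k+1}:

  H_0: rank C_0 − rank ∂_1 = 7 − 6 = 1, and the invariant factors of ∂_1 are all 1, so H_0 = Z.
  H_1: rank ker ∂_1 − rank ∂_2 = (10 − 6) − 2 = 2, and the invariant factors of ∂_2 are all 1, so H_1 = Z^2.
  H_2: rank ker ∂_2 − rank ∂_3 = (2 − 2) − 0 = 0, and there is no ∂_3, so H_2 = 0.

As a check, the Euler characteristic is 7 − 10 + 2 = -1, which agrees with 1 − 2 + 0 = -1.

H_0 = Z,  H_1 = Z^2,  H_2 = 0.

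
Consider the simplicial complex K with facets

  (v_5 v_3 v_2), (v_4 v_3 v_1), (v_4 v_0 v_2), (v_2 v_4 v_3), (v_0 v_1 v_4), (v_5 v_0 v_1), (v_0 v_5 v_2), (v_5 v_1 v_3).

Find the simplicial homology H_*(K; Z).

Fix the vertex order v_0 < v_1 < v_2 < v_3 < v_4 < v_5 and write every simplex with vertices in increasing order. Then dim K = 2 and the simplices of K are:

  0-simplices (6): [v_0], [v_1], [v_2], [v_3], [v_4], [v_5]
  1-simplices (12): [v_0,v_1], [v_0,v_2], [v_0,v_4], [v_0,v_5], [v_1,v_3], [v_1,v_4], [v_1,v_5], [v_2,v_3], [v_2,v_4], [v_2,v_5], [v_3,v_4], [v_3,v_5]
  2-simplices (8): [v_0,v_1,v_4], [v_0,v_1,v_5], [v_0,v_2,v_4], [v_0,v_2,v_5], [v_1,v_3,v_4], [v_1,v_3,v_5], [v_2,v_3,v_4], [v_2,v_3,v_5]

giving chain groups C_0 ≅ Z^6, C_1 ≅ Z^12, C_2 ≅ Z^8.

Boundary ∂_1: C_1 → C_0 sends each edge [p,q] (with p < q) to q − p. For instance
  ∂[v_3,v_5] = [v_5] − [v_3].
The resulting 6×12 matrix has rank 5, and its Smith normal form has invariant factors (1,1,1,1,1).

The boundary map ∂_2: C_2 → C_1 acts by ∂[p,q,r] = [q,r] − [p,r] + [p,q]. For instance
  ∂[v_0,v_2,v_4] = [v_2,v_4] − [v_0,v_4] + [v_0,v_2],
  ∂[v_0,v_2,v_5] = [v_2,v_5] − [v_0,v_5] + [v_0,v_2].
This gives a 12×8 integer matrix of rank 7; reducing to Smith normal form yields diagonal entries (1,1,1,1,1,1,1).

Now H_k = ker ∂_k / im ∂_{k+1}, so:

  H_0: rank C_0 − rank ∂_1 = 6 − 5 = 1, and the invariant factors of ∂_1 are all 1, so H_0 ≅ Z.
  H_1: rank ker ∂_1 − rank ∂_2 = (12 − 5) − 7 = 0, and the invariant factors of ∂_2 are all 1, so H_1 ≅ 0.
  H_2: rank ker ∂_2 − rank ∂_3 = (8 − 7) − 0 = 1, and there is no ∂_3, so H_2 ≅ Z.

H_0 ≅ Z,  H_1 = 0,  H_2 ≅ Z.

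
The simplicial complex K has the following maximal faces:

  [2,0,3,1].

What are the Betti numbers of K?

b_0 = 1, b_1 = 0, b_2 = 0, b_3 = 0.

Order the vertices as 0 < 1 < 2 < 3. Listing each simplex with vertices in this order, K has dimension 3 with simplices:

  0-simplices (4): [0], [1], [2], [3]
  1-simplices (6): [0,1], [0,2], [0,3], [1,2], [1,3], [2,3]
  2-simplices (4): [0,1,2], [0,1,3], [0,2,3], [1,2,3]
  3-simplices (1): [0,1,2,3]

giving chain groups C_0 ≅ Z^4, C_1 ≅ Z^6, C_2 ≅ Z^4, C_3 ≅ Z^1.

∂_1: C_1 → C_0 is given by ∂[p,q] = [q] − [p]. For instance
  ∂[0,3] = [3] − [0].
This gives a 4×6 integer matrix of rank 3; reducing to Smith normal form yields diagonal entries (1,1,1).

The boundary map ∂_2: C_2 → C_1 maps a triangle to the signed sum of its edges. For instance
  ∂[0,1,3] = [1,3] − [0,3] + [0,1],
  ∂[0,1,2] = [1,2] − [0,2] + [0,1].
The resulting 6×4 matrix has rank 3, and its Smith normal form has invariant factors (1,1,1).

∂_3: C_3 → C_2 sends each 3-simplex σ to the alternating sum Σ_i (−1)^i (σ with its i-th vertex removed). For instance
  ∂[0,1,2,3] = [1,2,3] − [0,2,3] + [0,1,3] − [0,1,2].
The 4×1 boundary matrix has rank 1 and Smith normal form diag(1).

Reading off H_k = ker ∂_k / im ∂_{k+1}:

  H_0: rank C_0 − rank ∂_1 = 4 − 3 = 1, and the invariant factors of ∂_1 are all 1, so H_0 = Z.
  H_1: rank ker ∂_1 − rank ∂_2 = (6 − 3) − 3 = 0, and the invariant factors of ∂_2 are all 1, so H_1 = 0.
  H_2: rank ker ∂_2 − rank ∂_3 = (4 − 3) − 1 = 0, and the invariant factors of ∂_3 are all 1, so H_2 = 0.
  H_3: rank ker ∂_3 − rank ∂_4 = (1 − 1) − 0 = 0, and there is no ∂_4, so H_3 = 0.

As a check, the Euler characteristic is 4 − 6 + 4 − 1 = 1, which agrees with 1 − 0 + 0 − 0 = 1.

Hence the Betti numbers are b_0 = 1, b_1 = 0, b_2 = 0, b_3 = 0.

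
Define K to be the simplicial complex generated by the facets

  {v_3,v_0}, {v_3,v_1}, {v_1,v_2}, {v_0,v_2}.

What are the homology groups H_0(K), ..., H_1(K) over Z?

We work with the vertex ordering v_0 < v_1 < v_2 < v_3. The simplices of K, each written with vertices in increasing order, are:

  0-simplices (4): [v_0], [v_1], [v_2], [v_3]
  1-simplices (4): [v_0,v_2], [v_0,v_3], [v_1,v_2], [v_1,v_3]

Hence C_0 ≅ Z^4, C_1 ≅ Z^4.

Boundary ∂_1: C_1 → C_0 is given by ∂[p,q] = [q] − [p]. For instance
  ∂[v_1,v_2] = [v_2] − [v_1].
This gives a 4×4 integer matrix of rank 3; reducing to Smith normal form yields diagonal entries (1,1,1).

Now H_k = ker ∂_k / im ∂_{k+1}, so:

  H_0: rank C_0 − rank ∂_1 = 4 − 3 = 1, and the invariant factors of ∂_1 are all 1, so H_0 = Z.
  H_1: rank ker ∂_1 − rank ∂_2 = (4 − 3) − 0 = 1, and there is no ∂_2, so H_1 = Z.

As a check, the Euler characteristic is 4 − 4 = 0, which agrees with 1 − 1 = 0.

H_0 ≅ Z,  H_1 ≅ Z.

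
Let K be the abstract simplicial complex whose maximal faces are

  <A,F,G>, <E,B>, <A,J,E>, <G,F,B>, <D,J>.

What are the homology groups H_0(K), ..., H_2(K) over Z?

H_0 = Z,  H_1 = Z,  H_2 = 0.

Order the vertices as A < B < D < E < F < G < J. Listing each simplex with vertices in this order, K has dimension 2 with simplices:

  0-simplices (7): A, B, D, E, F, G, J
  1-simplices (10): AE, AF, AG, AJ, BE, BF, BG, DJ, EJ, FG
  2-simplices (3): AEJ, AFG, BFG

giving chain groups C_0 ≅ Z^7, C_1 ≅ Z^10, C_2 ≅ Z^3.

The boundary map ∂_1: C_1 → C_0 is given by ∂[p,q] = [q] − [p].
The 7×10 boundary matrix has rank 6 and Smith normal form diag(1,1,1,1,1,1).

The boundary map ∂_2: C_2 → C_1 sends each 2-simplex [p,q,r] to [q,r] − [p,r] + [p,q]. For instance
  ∂AFG = FG − AG + AF,
  ∂AEJ = EJ − AJ + AE.
This gives a 10×3 integer matrix of rank 3; reducing to Smith normal form yields diagonal entries (1,1,1).

Now H_k = ker ∂_k / im ∂_{k+1}, so:

  H_0: rank C_0 − rank ∂_1 = 7 − 6 = 1, and the invariant factors of ∂_1 are all 1, so H_0 ≅ Z.
  H_1: rank ker ∂_1 − rank ∂_2 = (10 − 6) − 3 = 1, and the invariant factors of ∂_2 are all 1, so H_1 ≅ Z.
  H_2: rank ker ∂_2 − rank ∂_3 = (3 − 3) − 0 = 0, and there is no ∂_3, so H_2 ≅ 0.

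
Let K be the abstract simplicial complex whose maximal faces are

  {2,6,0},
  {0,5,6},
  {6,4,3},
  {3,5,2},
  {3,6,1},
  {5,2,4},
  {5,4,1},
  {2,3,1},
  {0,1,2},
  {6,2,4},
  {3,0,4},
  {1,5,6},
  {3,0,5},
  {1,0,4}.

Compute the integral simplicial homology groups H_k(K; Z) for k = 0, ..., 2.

Order the vertices as 0 < 1 < 2 < 3 < 4 < 5 < 6. Listing each simplex with vertices in this order, K has dimension 2 with simplices:

  0-simplices (7): [0], [1], [2], [3], [4], [5], [6]
  1-simplices (21): [0,1], [0,2], [0,3], [0,4], [0,5], [0,6], [1,2], [1,3], [1,4], [1,5], [1,6], [2,3], [2,4], [2,5], [2,6], [3,4], [3,5], [3,6], [4,5], [4,6], [5,6]
  2-simplices (14): [0,1,2], [0,1,4], [0,2,6], [0,3,4], [0,3,5], [0,5,6], [1,2,3], [1,3,6], [1,4,5], [1,5,6], [2,3,5], [2,4,5], [2,4,6], [3,4,6]

giving chain groups C_0 ≅ Z^7, C_1 ≅ Z^21, C_2 ≅ Z^14.

∂_1: C_1 → C_0 is given by ∂[p,q] = [q] − [p]. For instance
  ∂[3,5] = [5] − [3].
This gives a 7×21 integer matrix of rank 6; reducing to Smith normal form yields diagonal entries (1,1,1,1,1,1).

∂_2: C_2 → C_1 maps a triangle to the signed sum of its edges. For instance
  ∂[0,3,4] = [3,4] − [0,4] + [0,3],
  ∂[0,2,6] = [2,6] − [0,6] + [0,2].
As a 21×14 matrix over Z this has rank 13, with invariant factors (1,1,1,1,1,1,1,1,1,1,1,1,1).

From H_k ≅ ker(∂_k) / im(∂_{k+1}) we obtain:

  H_0: rank C_0 − rank ∂_1 = 7 − 6 = 1, and the invariant factors of ∂_1 are all 1, so H_0 ≅ Z.
  H_1: rank ker ∂_1 − rank ∂_2 = (21 − 6) − 13 = 2, and the invariant factors of ∂_2 are all 1, so H_1 ≅ Z^2.
  H_2: rank ker ∂_2 − rank ∂_3 = (14 − 13) − 0 = 1, and there is no ∂_3, so H_2 ≅ Z.

H_0 ≅ Z,  H_1 ≅ Z^2,  H_2 ≅ Z.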